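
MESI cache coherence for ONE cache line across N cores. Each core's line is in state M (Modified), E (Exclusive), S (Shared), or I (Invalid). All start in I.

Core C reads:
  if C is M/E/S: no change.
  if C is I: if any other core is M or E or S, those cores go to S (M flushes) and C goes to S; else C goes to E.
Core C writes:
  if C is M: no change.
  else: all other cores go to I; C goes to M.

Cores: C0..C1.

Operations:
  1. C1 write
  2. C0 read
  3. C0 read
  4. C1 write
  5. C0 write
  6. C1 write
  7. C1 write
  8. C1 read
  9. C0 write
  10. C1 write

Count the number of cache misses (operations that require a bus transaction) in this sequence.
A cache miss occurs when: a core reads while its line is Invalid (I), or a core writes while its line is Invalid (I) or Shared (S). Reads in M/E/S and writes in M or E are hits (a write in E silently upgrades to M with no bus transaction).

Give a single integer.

Answer: 7

Derivation:
Op 1: C1 write [C1 write: invalidate none -> C1=M] -> [I,M] [MISS #1: write from I]
Op 2: C0 read [C0 read from I: others=['C1=M'] -> C0=S, others downsized to S] -> [S,S] [MISS #2: read from I]
Op 3: C0 read [C0 read: already in S, no change] -> [S,S] [hit: read from S]
Op 4: C1 write [C1 write: invalidate ['C0=S'] -> C1=M] -> [I,M] [MISS #3: write from S]
Op 5: C0 write [C0 write: invalidate ['C1=M'] -> C0=M] -> [M,I] [MISS #4: write from I]
Op 6: C1 write [C1 write: invalidate ['C0=M'] -> C1=M] -> [I,M] [MISS #5: write from I]
Op 7: C1 write [C1 write: already M (modified), no change] -> [I,M] [hit: write from M]
Op 8: C1 read [C1 read: already in M, no change] -> [I,M] [hit: read from M]
Op 9: C0 write [C0 write: invalidate ['C1=M'] -> C0=M] -> [M,I] [MISS #6: write from I]
Op 10: C1 write [C1 write: invalidate ['C0=M'] -> C1=M] -> [I,M] [MISS #7: write from I]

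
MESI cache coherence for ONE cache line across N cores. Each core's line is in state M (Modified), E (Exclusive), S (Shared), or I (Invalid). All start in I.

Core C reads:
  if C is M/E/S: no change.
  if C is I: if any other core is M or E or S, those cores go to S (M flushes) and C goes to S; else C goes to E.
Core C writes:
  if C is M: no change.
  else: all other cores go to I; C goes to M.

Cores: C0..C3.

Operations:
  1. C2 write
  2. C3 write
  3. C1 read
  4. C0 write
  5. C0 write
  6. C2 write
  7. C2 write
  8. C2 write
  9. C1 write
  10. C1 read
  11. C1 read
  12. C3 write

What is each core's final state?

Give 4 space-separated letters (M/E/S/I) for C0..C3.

Op 1: C2 write [C2 write: invalidate none -> C2=M] -> [I,I,M,I]
Op 2: C3 write [C3 write: invalidate ['C2=M'] -> C3=M] -> [I,I,I,M]
Op 3: C1 read [C1 read from I: others=['C3=M'] -> C1=S, others downsized to S] -> [I,S,I,S]
Op 4: C0 write [C0 write: invalidate ['C1=S', 'C3=S'] -> C0=M] -> [M,I,I,I]
Op 5: C0 write [C0 write: already M (modified), no change] -> [M,I,I,I]
Op 6: C2 write [C2 write: invalidate ['C0=M'] -> C2=M] -> [I,I,M,I]
Op 7: C2 write [C2 write: already M (modified), no change] -> [I,I,M,I]
Op 8: C2 write [C2 write: already M (modified), no change] -> [I,I,M,I]
Op 9: C1 write [C1 write: invalidate ['C2=M'] -> C1=M] -> [I,M,I,I]
Op 10: C1 read [C1 read: already in M, no change] -> [I,M,I,I]
Op 11: C1 read [C1 read: already in M, no change] -> [I,M,I,I]
Op 12: C3 write [C3 write: invalidate ['C1=M'] -> C3=M] -> [I,I,I,M]

Answer: I I I M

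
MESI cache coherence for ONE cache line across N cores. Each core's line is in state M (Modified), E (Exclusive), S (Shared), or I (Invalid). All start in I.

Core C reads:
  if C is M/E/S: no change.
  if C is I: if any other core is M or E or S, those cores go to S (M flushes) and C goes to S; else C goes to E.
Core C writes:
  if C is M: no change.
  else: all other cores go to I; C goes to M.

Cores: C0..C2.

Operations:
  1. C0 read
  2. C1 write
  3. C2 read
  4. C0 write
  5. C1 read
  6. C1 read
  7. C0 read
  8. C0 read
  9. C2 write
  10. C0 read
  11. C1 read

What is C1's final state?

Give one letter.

Op 1: C0 read [C0 read from I: no other sharers -> C0=E (exclusive)] -> [E,I,I]
Op 2: C1 write [C1 write: invalidate ['C0=E'] -> C1=M] -> [I,M,I]
Op 3: C2 read [C2 read from I: others=['C1=M'] -> C2=S, others downsized to S] -> [I,S,S]
Op 4: C0 write [C0 write: invalidate ['C1=S', 'C2=S'] -> C0=M] -> [M,I,I]
Op 5: C1 read [C1 read from I: others=['C0=M'] -> C1=S, others downsized to S] -> [S,S,I]
Op 6: C1 read [C1 read: already in S, no change] -> [S,S,I]
Op 7: C0 read [C0 read: already in S, no change] -> [S,S,I]
Op 8: C0 read [C0 read: already in S, no change] -> [S,S,I]
Op 9: C2 write [C2 write: invalidate ['C0=S', 'C1=S'] -> C2=M] -> [I,I,M]
Op 10: C0 read [C0 read from I: others=['C2=M'] -> C0=S, others downsized to S] -> [S,I,S]
Op 11: C1 read [C1 read from I: others=['C0=S', 'C2=S'] -> C1=S, others downsized to S] -> [S,S,S]

Answer: S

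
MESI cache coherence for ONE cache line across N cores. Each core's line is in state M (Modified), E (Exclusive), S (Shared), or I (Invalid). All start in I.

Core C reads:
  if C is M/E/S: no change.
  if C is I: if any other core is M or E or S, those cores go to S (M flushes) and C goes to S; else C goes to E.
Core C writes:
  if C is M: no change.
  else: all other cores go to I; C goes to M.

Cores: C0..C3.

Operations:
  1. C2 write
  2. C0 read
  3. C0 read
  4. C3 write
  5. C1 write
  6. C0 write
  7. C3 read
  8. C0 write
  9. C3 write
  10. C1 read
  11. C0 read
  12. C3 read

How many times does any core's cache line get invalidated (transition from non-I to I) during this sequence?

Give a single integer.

Op 1: C2 write [C2 write: invalidate none -> C2=M] -> [I,I,M,I] (invalidations this op: 0; running total: 0)
Op 2: C0 read [C0 read from I: others=['C2=M'] -> C0=S, others downsized to S] -> [S,I,S,I] (invalidations this op: 0; running total: 0)
Op 3: C0 read [C0 read: already in S, no change] -> [S,I,S,I] (invalidations this op: 0; running total: 0)
Op 4: C3 write [C3 write: invalidate ['C0=S', 'C2=S'] -> C3=M] -> [I,I,I,M] (invalidations this op: 2; running total: 2)
Op 5: C1 write [C1 write: invalidate ['C3=M'] -> C1=M] -> [I,M,I,I] (invalidations this op: 1; running total: 3)
Op 6: C0 write [C0 write: invalidate ['C1=M'] -> C0=M] -> [M,I,I,I] (invalidations this op: 1; running total: 4)
Op 7: C3 read [C3 read from I: others=['C0=M'] -> C3=S, others downsized to S] -> [S,I,I,S] (invalidations this op: 0; running total: 4)
Op 8: C0 write [C0 write: invalidate ['C3=S'] -> C0=M] -> [M,I,I,I] (invalidations this op: 1; running total: 5)
Op 9: C3 write [C3 write: invalidate ['C0=M'] -> C3=M] -> [I,I,I,M] (invalidations this op: 1; running total: 6)
Op 10: C1 read [C1 read from I: others=['C3=M'] -> C1=S, others downsized to S] -> [I,S,I,S] (invalidations this op: 0; running total: 6)
Op 11: C0 read [C0 read from I: others=['C1=S', 'C3=S'] -> C0=S, others downsized to S] -> [S,S,I,S] (invalidations this op: 0; running total: 6)
Op 12: C3 read [C3 read: already in S, no change] -> [S,S,I,S] (invalidations this op: 0; running total: 6)

Answer: 6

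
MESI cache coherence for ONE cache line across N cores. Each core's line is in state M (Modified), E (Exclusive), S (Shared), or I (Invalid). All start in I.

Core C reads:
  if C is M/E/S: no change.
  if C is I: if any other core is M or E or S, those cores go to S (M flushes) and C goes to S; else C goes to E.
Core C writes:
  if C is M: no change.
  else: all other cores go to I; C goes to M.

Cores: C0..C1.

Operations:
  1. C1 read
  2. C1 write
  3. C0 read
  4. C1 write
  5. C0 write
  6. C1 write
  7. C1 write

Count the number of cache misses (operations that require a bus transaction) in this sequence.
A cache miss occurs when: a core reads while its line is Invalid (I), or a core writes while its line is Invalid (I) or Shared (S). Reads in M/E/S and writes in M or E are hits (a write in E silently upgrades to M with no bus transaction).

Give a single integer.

Answer: 5

Derivation:
Op 1: C1 read [C1 read from I: no other sharers -> C1=E (exclusive)] -> [I,E] [MISS #1: read from I]
Op 2: C1 write [C1 write: invalidate none -> C1=M] -> [I,M] [hit: write from E is a silent E->M upgrade, no bus transaction]
Op 3: C0 read [C0 read from I: others=['C1=M'] -> C0=S, others downsized to S] -> [S,S] [MISS #2: read from I]
Op 4: C1 write [C1 write: invalidate ['C0=S'] -> C1=M] -> [I,M] [MISS #3: write from S]
Op 5: C0 write [C0 write: invalidate ['C1=M'] -> C0=M] -> [M,I] [MISS #4: write from I]
Op 6: C1 write [C1 write: invalidate ['C0=M'] -> C1=M] -> [I,M] [MISS #5: write from I]
Op 7: C1 write [C1 write: already M (modified), no change] -> [I,M] [hit: write from M]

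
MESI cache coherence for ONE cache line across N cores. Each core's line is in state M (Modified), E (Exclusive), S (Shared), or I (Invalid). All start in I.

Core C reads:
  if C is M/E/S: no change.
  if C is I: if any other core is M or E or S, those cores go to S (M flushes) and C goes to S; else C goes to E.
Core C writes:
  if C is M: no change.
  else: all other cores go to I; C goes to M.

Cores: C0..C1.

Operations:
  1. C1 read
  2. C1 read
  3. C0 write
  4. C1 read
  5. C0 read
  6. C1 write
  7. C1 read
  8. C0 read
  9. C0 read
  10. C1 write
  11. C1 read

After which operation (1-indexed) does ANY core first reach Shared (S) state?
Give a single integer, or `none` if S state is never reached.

Op 1: C1 read [C1 read from I: no other sharers -> C1=E (exclusive)] -> [I,E]
Op 2: C1 read [C1 read: already in E, no change] -> [I,E]
Op 3: C0 write [C0 write: invalidate ['C1=E'] -> C0=M] -> [M,I]
Op 4: C1 read [C1 read from I: others=['C0=M'] -> C1=S, others downsized to S] -> [S,S]
  -> First S state at op 4; remaining ops need not be traced.

Answer: 4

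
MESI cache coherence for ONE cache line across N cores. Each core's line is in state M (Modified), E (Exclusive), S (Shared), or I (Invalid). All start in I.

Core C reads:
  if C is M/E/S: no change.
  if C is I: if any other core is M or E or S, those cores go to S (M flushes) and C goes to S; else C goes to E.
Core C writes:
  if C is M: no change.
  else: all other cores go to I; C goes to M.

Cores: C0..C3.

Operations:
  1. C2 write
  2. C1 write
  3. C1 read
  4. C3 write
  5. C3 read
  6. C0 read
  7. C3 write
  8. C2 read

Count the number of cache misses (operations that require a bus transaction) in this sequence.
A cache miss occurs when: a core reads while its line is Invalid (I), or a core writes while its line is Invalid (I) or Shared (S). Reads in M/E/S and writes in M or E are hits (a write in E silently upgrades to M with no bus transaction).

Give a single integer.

Op 1: C2 write [C2 write: invalidate none -> C2=M] -> [I,I,M,I] [MISS #1: write from I]
Op 2: C1 write [C1 write: invalidate ['C2=M'] -> C1=M] -> [I,M,I,I] [MISS #2: write from I]
Op 3: C1 read [C1 read: already in M, no change] -> [I,M,I,I] [hit: read from M]
Op 4: C3 write [C3 write: invalidate ['C1=M'] -> C3=M] -> [I,I,I,M] [MISS #3: write from I]
Op 5: C3 read [C3 read: already in M, no change] -> [I,I,I,M] [hit: read from M]
Op 6: C0 read [C0 read from I: others=['C3=M'] -> C0=S, others downsized to S] -> [S,I,I,S] [MISS #4: read from I]
Op 7: C3 write [C3 write: invalidate ['C0=S'] -> C3=M] -> [I,I,I,M] [MISS #5: write from S]
Op 8: C2 read [C2 read from I: others=['C3=M'] -> C2=S, others downsized to S] -> [I,I,S,S] [MISS #6: read from I]

Answer: 6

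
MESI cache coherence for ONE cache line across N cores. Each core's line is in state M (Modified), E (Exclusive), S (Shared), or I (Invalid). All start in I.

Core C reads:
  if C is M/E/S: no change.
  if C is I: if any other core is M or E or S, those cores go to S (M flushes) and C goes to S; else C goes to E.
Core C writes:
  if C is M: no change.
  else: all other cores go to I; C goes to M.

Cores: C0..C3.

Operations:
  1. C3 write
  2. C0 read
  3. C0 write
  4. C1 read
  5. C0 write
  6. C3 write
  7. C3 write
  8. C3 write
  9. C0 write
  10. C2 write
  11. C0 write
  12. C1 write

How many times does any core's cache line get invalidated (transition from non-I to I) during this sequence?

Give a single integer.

Op 1: C3 write [C3 write: invalidate none -> C3=M] -> [I,I,I,M] (invalidations this op: 0; running total: 0)
Op 2: C0 read [C0 read from I: others=['C3=M'] -> C0=S, others downsized to S] -> [S,I,I,S] (invalidations this op: 0; running total: 0)
Op 3: C0 write [C0 write: invalidate ['C3=S'] -> C0=M] -> [M,I,I,I] (invalidations this op: 1; running total: 1)
Op 4: C1 read [C1 read from I: others=['C0=M'] -> C1=S, others downsized to S] -> [S,S,I,I] (invalidations this op: 0; running total: 1)
Op 5: C0 write [C0 write: invalidate ['C1=S'] -> C0=M] -> [M,I,I,I] (invalidations this op: 1; running total: 2)
Op 6: C3 write [C3 write: invalidate ['C0=M'] -> C3=M] -> [I,I,I,M] (invalidations this op: 1; running total: 3)
Op 7: C3 write [C3 write: already M (modified), no change] -> [I,I,I,M] (invalidations this op: 0; running total: 3)
Op 8: C3 write [C3 write: already M (modified), no change] -> [I,I,I,M] (invalidations this op: 0; running total: 3)
Op 9: C0 write [C0 write: invalidate ['C3=M'] -> C0=M] -> [M,I,I,I] (invalidations this op: 1; running total: 4)
Op 10: C2 write [C2 write: invalidate ['C0=M'] -> C2=M] -> [I,I,M,I] (invalidations this op: 1; running total: 5)
Op 11: C0 write [C0 write: invalidate ['C2=M'] -> C0=M] -> [M,I,I,I] (invalidations this op: 1; running total: 6)
Op 12: C1 write [C1 write: invalidate ['C0=M'] -> C1=M] -> [I,M,I,I] (invalidations this op: 1; running total: 7)

Answer: 7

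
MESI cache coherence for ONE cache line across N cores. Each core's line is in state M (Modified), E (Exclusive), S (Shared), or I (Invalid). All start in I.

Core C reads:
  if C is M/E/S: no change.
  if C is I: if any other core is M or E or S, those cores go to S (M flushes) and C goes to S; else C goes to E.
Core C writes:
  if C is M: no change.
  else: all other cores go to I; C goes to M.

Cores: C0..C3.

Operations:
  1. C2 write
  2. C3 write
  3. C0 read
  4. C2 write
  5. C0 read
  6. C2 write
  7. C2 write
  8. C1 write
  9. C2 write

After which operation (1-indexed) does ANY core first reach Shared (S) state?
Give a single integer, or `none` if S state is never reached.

Answer: 3

Derivation:
Op 1: C2 write [C2 write: invalidate none -> C2=M] -> [I,I,M,I]
Op 2: C3 write [C3 write: invalidate ['C2=M'] -> C3=M] -> [I,I,I,M]
Op 3: C0 read [C0 read from I: others=['C3=M'] -> C0=S, others downsized to S] -> [S,I,I,S]
  -> First S state at op 3; remaining ops need not be traced.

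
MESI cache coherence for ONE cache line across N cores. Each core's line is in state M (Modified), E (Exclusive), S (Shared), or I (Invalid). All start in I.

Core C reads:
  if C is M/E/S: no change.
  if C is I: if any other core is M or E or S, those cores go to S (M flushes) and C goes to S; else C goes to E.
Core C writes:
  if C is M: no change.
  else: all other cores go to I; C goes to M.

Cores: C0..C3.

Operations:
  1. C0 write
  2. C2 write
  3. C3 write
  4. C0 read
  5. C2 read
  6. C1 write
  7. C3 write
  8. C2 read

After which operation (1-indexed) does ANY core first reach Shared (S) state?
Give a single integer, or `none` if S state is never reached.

Answer: 4

Derivation:
Op 1: C0 write [C0 write: invalidate none -> C0=M] -> [M,I,I,I]
Op 2: C2 write [C2 write: invalidate ['C0=M'] -> C2=M] -> [I,I,M,I]
Op 3: C3 write [C3 write: invalidate ['C2=M'] -> C3=M] -> [I,I,I,M]
Op 4: C0 read [C0 read from I: others=['C3=M'] -> C0=S, others downsized to S] -> [S,I,I,S]
  -> First S state at op 4; remaining ops need not be traced.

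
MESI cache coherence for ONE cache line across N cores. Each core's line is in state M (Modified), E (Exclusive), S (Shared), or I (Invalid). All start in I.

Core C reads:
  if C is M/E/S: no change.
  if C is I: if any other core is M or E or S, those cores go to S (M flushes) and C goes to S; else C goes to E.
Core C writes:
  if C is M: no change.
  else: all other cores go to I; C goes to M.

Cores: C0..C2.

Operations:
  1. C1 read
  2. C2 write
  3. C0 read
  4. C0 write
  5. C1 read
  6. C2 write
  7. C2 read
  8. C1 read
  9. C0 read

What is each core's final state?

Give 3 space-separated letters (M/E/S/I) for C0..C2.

Op 1: C1 read [C1 read from I: no other sharers -> C1=E (exclusive)] -> [I,E,I]
Op 2: C2 write [C2 write: invalidate ['C1=E'] -> C2=M] -> [I,I,M]
Op 3: C0 read [C0 read from I: others=['C2=M'] -> C0=S, others downsized to S] -> [S,I,S]
Op 4: C0 write [C0 write: invalidate ['C2=S'] -> C0=M] -> [M,I,I]
Op 5: C1 read [C1 read from I: others=['C0=M'] -> C1=S, others downsized to S] -> [S,S,I]
Op 6: C2 write [C2 write: invalidate ['C0=S', 'C1=S'] -> C2=M] -> [I,I,M]
Op 7: C2 read [C2 read: already in M, no change] -> [I,I,M]
Op 8: C1 read [C1 read from I: others=['C2=M'] -> C1=S, others downsized to S] -> [I,S,S]
Op 9: C0 read [C0 read from I: others=['C1=S', 'C2=S'] -> C0=S, others downsized to S] -> [S,S,S]

Answer: S S S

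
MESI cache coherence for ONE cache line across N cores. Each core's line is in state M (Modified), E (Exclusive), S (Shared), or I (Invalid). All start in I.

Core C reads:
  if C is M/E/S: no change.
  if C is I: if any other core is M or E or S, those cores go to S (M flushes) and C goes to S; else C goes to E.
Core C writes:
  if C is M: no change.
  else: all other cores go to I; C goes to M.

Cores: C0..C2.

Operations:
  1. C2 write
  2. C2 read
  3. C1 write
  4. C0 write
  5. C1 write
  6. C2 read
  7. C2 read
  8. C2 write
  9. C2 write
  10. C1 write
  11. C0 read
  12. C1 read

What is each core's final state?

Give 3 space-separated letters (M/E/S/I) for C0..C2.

Answer: S S I

Derivation:
Op 1: C2 write [C2 write: invalidate none -> C2=M] -> [I,I,M]
Op 2: C2 read [C2 read: already in M, no change] -> [I,I,M]
Op 3: C1 write [C1 write: invalidate ['C2=M'] -> C1=M] -> [I,M,I]
Op 4: C0 write [C0 write: invalidate ['C1=M'] -> C0=M] -> [M,I,I]
Op 5: C1 write [C1 write: invalidate ['C0=M'] -> C1=M] -> [I,M,I]
Op 6: C2 read [C2 read from I: others=['C1=M'] -> C2=S, others downsized to S] -> [I,S,S]
Op 7: C2 read [C2 read: already in S, no change] -> [I,S,S]
Op 8: C2 write [C2 write: invalidate ['C1=S'] -> C2=M] -> [I,I,M]
Op 9: C2 write [C2 write: already M (modified), no change] -> [I,I,M]
Op 10: C1 write [C1 write: invalidate ['C2=M'] -> C1=M] -> [I,M,I]
Op 11: C0 read [C0 read from I: others=['C1=M'] -> C0=S, others downsized to S] -> [S,S,I]
Op 12: C1 read [C1 read: already in S, no change] -> [S,S,I]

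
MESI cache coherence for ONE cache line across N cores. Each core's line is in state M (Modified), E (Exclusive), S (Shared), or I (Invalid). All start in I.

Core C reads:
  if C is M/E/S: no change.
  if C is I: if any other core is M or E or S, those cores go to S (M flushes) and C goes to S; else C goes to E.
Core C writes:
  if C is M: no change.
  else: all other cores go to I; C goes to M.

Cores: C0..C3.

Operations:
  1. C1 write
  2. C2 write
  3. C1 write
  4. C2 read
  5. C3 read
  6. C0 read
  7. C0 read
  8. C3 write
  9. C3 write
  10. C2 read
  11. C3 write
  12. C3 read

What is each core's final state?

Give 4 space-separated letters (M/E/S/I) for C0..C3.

Op 1: C1 write [C1 write: invalidate none -> C1=M] -> [I,M,I,I]
Op 2: C2 write [C2 write: invalidate ['C1=M'] -> C2=M] -> [I,I,M,I]
Op 3: C1 write [C1 write: invalidate ['C2=M'] -> C1=M] -> [I,M,I,I]
Op 4: C2 read [C2 read from I: others=['C1=M'] -> C2=S, others downsized to S] -> [I,S,S,I]
Op 5: C3 read [C3 read from I: others=['C1=S', 'C2=S'] -> C3=S, others downsized to S] -> [I,S,S,S]
Op 6: C0 read [C0 read from I: others=['C1=S', 'C2=S', 'C3=S'] -> C0=S, others downsized to S] -> [S,S,S,S]
Op 7: C0 read [C0 read: already in S, no change] -> [S,S,S,S]
Op 8: C3 write [C3 write: invalidate ['C0=S', 'C1=S', 'C2=S'] -> C3=M] -> [I,I,I,M]
Op 9: C3 write [C3 write: already M (modified), no change] -> [I,I,I,M]
Op 10: C2 read [C2 read from I: others=['C3=M'] -> C2=S, others downsized to S] -> [I,I,S,S]
Op 11: C3 write [C3 write: invalidate ['C2=S'] -> C3=M] -> [I,I,I,M]
Op 12: C3 read [C3 read: already in M, no change] -> [I,I,I,M]

Answer: I I I M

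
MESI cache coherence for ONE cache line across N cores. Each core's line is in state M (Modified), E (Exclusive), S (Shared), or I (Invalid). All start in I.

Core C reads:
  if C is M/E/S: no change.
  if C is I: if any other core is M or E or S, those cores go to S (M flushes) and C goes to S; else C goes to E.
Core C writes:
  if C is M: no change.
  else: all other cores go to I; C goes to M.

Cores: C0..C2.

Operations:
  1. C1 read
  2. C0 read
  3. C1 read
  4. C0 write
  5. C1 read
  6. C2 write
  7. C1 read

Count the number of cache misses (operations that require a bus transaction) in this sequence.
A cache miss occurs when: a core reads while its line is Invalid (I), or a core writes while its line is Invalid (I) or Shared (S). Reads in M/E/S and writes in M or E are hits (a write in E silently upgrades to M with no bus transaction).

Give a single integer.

Op 1: C1 read [C1 read from I: no other sharers -> C1=E (exclusive)] -> [I,E,I] [MISS #1: read from I]
Op 2: C0 read [C0 read from I: others=['C1=E'] -> C0=S, others downsized to S] -> [S,S,I] [MISS #2: read from I]
Op 3: C1 read [C1 read: already in S, no change] -> [S,S,I] [hit: read from S]
Op 4: C0 write [C0 write: invalidate ['C1=S'] -> C0=M] -> [M,I,I] [MISS #3: write from S]
Op 5: C1 read [C1 read from I: others=['C0=M'] -> C1=S, others downsized to S] -> [S,S,I] [MISS #4: read from I]
Op 6: C2 write [C2 write: invalidate ['C0=S', 'C1=S'] -> C2=M] -> [I,I,M] [MISS #5: write from I]
Op 7: C1 read [C1 read from I: others=['C2=M'] -> C1=S, others downsized to S] -> [I,S,S] [MISS #6: read from I]

Answer: 6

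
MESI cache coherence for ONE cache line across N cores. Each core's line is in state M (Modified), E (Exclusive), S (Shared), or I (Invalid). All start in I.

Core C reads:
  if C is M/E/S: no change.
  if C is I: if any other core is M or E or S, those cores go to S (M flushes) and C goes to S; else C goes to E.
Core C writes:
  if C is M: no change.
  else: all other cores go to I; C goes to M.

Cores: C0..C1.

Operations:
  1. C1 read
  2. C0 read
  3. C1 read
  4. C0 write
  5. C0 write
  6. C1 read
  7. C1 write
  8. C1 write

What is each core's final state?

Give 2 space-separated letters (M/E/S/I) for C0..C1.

Op 1: C1 read [C1 read from I: no other sharers -> C1=E (exclusive)] -> [I,E]
Op 2: C0 read [C0 read from I: others=['C1=E'] -> C0=S, others downsized to S] -> [S,S]
Op 3: C1 read [C1 read: already in S, no change] -> [S,S]
Op 4: C0 write [C0 write: invalidate ['C1=S'] -> C0=M] -> [M,I]
Op 5: C0 write [C0 write: already M (modified), no change] -> [M,I]
Op 6: C1 read [C1 read from I: others=['C0=M'] -> C1=S, others downsized to S] -> [S,S]
Op 7: C1 write [C1 write: invalidate ['C0=S'] -> C1=M] -> [I,M]
Op 8: C1 write [C1 write: already M (modified), no change] -> [I,M]

Answer: I M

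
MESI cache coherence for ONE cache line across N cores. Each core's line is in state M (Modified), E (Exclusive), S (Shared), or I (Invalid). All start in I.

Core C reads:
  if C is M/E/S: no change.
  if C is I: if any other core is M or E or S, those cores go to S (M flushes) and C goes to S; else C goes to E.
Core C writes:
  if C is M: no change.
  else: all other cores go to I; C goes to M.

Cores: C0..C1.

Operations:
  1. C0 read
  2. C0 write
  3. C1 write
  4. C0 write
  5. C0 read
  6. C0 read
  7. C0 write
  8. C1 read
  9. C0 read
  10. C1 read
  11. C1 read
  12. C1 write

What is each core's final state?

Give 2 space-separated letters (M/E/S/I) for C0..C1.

Op 1: C0 read [C0 read from I: no other sharers -> C0=E (exclusive)] -> [E,I]
Op 2: C0 write [C0 write: invalidate none -> C0=M] -> [M,I]
Op 3: C1 write [C1 write: invalidate ['C0=M'] -> C1=M] -> [I,M]
Op 4: C0 write [C0 write: invalidate ['C1=M'] -> C0=M] -> [M,I]
Op 5: C0 read [C0 read: already in M, no change] -> [M,I]
Op 6: C0 read [C0 read: already in M, no change] -> [M,I]
Op 7: C0 write [C0 write: already M (modified), no change] -> [M,I]
Op 8: C1 read [C1 read from I: others=['C0=M'] -> C1=S, others downsized to S] -> [S,S]
Op 9: C0 read [C0 read: already in S, no change] -> [S,S]
Op 10: C1 read [C1 read: already in S, no change] -> [S,S]
Op 11: C1 read [C1 read: already in S, no change] -> [S,S]
Op 12: C1 write [C1 write: invalidate ['C0=S'] -> C1=M] -> [I,M]

Answer: I M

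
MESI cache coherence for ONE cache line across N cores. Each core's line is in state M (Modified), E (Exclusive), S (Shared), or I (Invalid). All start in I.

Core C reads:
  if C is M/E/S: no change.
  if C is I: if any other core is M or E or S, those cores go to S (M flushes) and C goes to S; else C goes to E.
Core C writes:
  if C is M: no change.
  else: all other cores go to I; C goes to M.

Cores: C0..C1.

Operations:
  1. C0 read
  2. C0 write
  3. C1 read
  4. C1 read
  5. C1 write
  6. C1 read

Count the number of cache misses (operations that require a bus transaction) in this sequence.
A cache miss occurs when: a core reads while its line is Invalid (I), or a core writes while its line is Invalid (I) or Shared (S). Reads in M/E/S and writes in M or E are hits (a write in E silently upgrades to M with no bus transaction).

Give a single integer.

Op 1: C0 read [C0 read from I: no other sharers -> C0=E (exclusive)] -> [E,I] [MISS #1: read from I]
Op 2: C0 write [C0 write: invalidate none -> C0=M] -> [M,I] [hit: write from E is a silent E->M upgrade, no bus transaction]
Op 3: C1 read [C1 read from I: others=['C0=M'] -> C1=S, others downsized to S] -> [S,S] [MISS #2: read from I]
Op 4: C1 read [C1 read: already in S, no change] -> [S,S] [hit: read from S]
Op 5: C1 write [C1 write: invalidate ['C0=S'] -> C1=M] -> [I,M] [MISS #3: write from S]
Op 6: C1 read [C1 read: already in M, no change] -> [I,M] [hit: read from M]

Answer: 3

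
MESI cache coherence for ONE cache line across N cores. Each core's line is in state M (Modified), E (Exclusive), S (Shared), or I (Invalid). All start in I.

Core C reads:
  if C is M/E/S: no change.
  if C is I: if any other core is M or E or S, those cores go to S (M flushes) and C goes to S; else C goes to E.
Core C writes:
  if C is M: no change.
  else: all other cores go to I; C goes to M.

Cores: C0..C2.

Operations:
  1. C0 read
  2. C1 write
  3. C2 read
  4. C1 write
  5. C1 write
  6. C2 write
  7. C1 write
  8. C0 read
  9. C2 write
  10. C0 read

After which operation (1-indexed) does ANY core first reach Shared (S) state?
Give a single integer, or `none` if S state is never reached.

Op 1: C0 read [C0 read from I: no other sharers -> C0=E (exclusive)] -> [E,I,I]
Op 2: C1 write [C1 write: invalidate ['C0=E'] -> C1=M] -> [I,M,I]
Op 3: C2 read [C2 read from I: others=['C1=M'] -> C2=S, others downsized to S] -> [I,S,S]
  -> First S state at op 3; remaining ops need not be traced.

Answer: 3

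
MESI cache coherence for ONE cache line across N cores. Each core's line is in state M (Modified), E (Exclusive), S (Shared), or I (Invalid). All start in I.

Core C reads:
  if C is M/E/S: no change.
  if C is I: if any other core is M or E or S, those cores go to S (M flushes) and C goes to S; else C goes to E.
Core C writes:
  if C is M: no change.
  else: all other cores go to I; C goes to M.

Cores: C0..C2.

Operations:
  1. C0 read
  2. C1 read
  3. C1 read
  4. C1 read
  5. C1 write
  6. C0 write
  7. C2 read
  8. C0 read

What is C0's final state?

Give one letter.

Op 1: C0 read [C0 read from I: no other sharers -> C0=E (exclusive)] -> [E,I,I]
Op 2: C1 read [C1 read from I: others=['C0=E'] -> C1=S, others downsized to S] -> [S,S,I]
Op 3: C1 read [C1 read: already in S, no change] -> [S,S,I]
Op 4: C1 read [C1 read: already in S, no change] -> [S,S,I]
Op 5: C1 write [C1 write: invalidate ['C0=S'] -> C1=M] -> [I,M,I]
Op 6: C0 write [C0 write: invalidate ['C1=M'] -> C0=M] -> [M,I,I]
Op 7: C2 read [C2 read from I: others=['C0=M'] -> C2=S, others downsized to S] -> [S,I,S]
Op 8: C0 read [C0 read: already in S, no change] -> [S,I,S]

Answer: S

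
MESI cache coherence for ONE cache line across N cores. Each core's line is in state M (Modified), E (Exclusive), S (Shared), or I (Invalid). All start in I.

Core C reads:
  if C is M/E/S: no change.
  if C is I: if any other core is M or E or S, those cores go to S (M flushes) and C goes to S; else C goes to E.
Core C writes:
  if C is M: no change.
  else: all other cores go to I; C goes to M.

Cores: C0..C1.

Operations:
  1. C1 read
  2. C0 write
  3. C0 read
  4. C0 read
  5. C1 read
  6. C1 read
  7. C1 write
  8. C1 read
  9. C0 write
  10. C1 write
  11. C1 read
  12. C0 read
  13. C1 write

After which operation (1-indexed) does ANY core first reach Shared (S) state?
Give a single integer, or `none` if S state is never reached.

Op 1: C1 read [C1 read from I: no other sharers -> C1=E (exclusive)] -> [I,E]
Op 2: C0 write [C0 write: invalidate ['C1=E'] -> C0=M] -> [M,I]
Op 3: C0 read [C0 read: already in M, no change] -> [M,I]
Op 4: C0 read [C0 read: already in M, no change] -> [M,I]
Op 5: C1 read [C1 read from I: others=['C0=M'] -> C1=S, others downsized to S] -> [S,S]
  -> First S state at op 5; remaining ops need not be traced.

Answer: 5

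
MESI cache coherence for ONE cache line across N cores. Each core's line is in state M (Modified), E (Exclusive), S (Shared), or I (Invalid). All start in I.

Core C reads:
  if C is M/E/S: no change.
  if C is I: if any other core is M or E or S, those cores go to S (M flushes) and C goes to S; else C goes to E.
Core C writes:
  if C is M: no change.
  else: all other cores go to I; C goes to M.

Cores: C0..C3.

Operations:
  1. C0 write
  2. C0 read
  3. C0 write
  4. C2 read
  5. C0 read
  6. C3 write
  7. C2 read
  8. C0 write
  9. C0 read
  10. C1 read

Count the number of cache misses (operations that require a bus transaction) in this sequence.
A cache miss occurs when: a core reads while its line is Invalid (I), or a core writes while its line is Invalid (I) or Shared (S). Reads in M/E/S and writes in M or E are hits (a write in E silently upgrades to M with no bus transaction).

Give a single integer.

Answer: 6

Derivation:
Op 1: C0 write [C0 write: invalidate none -> C0=M] -> [M,I,I,I] [MISS #1: write from I]
Op 2: C0 read [C0 read: already in M, no change] -> [M,I,I,I] [hit: read from M]
Op 3: C0 write [C0 write: already M (modified), no change] -> [M,I,I,I] [hit: write from M]
Op 4: C2 read [C2 read from I: others=['C0=M'] -> C2=S, others downsized to S] -> [S,I,S,I] [MISS #2: read from I]
Op 5: C0 read [C0 read: already in S, no change] -> [S,I,S,I] [hit: read from S]
Op 6: C3 write [C3 write: invalidate ['C0=S', 'C2=S'] -> C3=M] -> [I,I,I,M] [MISS #3: write from I]
Op 7: C2 read [C2 read from I: others=['C3=M'] -> C2=S, others downsized to S] -> [I,I,S,S] [MISS #4: read from I]
Op 8: C0 write [C0 write: invalidate ['C2=S', 'C3=S'] -> C0=M] -> [M,I,I,I] [MISS #5: write from I]
Op 9: C0 read [C0 read: already in M, no change] -> [M,I,I,I] [hit: read from M]
Op 10: C1 read [C1 read from I: others=['C0=M'] -> C1=S, others downsized to S] -> [S,S,I,I] [MISS #6: read from I]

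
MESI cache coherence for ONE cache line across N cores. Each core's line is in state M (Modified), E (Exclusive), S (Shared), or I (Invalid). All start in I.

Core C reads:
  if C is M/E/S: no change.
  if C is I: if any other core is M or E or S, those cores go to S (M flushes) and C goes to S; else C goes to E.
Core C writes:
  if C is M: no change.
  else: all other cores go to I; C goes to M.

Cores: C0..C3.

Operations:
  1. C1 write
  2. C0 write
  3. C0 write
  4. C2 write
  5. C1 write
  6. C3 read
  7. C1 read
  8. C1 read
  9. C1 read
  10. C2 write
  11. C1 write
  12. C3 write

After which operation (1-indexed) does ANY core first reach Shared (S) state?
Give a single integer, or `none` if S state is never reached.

Answer: 6

Derivation:
Op 1: C1 write [C1 write: invalidate none -> C1=M] -> [I,M,I,I]
Op 2: C0 write [C0 write: invalidate ['C1=M'] -> C0=M] -> [M,I,I,I]
Op 3: C0 write [C0 write: already M (modified), no change] -> [M,I,I,I]
Op 4: C2 write [C2 write: invalidate ['C0=M'] -> C2=M] -> [I,I,M,I]
Op 5: C1 write [C1 write: invalidate ['C2=M'] -> C1=M] -> [I,M,I,I]
Op 6: C3 read [C3 read from I: others=['C1=M'] -> C3=S, others downsized to S] -> [I,S,I,S]
  -> First S state at op 6; remaining ops need not be traced.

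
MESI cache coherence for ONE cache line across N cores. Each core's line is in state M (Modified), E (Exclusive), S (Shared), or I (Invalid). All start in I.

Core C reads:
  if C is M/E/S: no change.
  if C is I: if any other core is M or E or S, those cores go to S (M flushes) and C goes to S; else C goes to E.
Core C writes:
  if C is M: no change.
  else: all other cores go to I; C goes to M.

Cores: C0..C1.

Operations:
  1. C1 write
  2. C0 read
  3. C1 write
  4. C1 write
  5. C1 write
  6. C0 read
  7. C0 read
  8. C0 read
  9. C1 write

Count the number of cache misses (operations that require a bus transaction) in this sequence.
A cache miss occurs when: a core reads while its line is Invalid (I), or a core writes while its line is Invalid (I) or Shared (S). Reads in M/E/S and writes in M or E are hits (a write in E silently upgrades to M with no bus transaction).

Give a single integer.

Op 1: C1 write [C1 write: invalidate none -> C1=M] -> [I,M] [MISS #1: write from I]
Op 2: C0 read [C0 read from I: others=['C1=M'] -> C0=S, others downsized to S] -> [S,S] [MISS #2: read from I]
Op 3: C1 write [C1 write: invalidate ['C0=S'] -> C1=M] -> [I,M] [MISS #3: write from S]
Op 4: C1 write [C1 write: already M (modified), no change] -> [I,M] [hit: write from M]
Op 5: C1 write [C1 write: already M (modified), no change] -> [I,M] [hit: write from M]
Op 6: C0 read [C0 read from I: others=['C1=M'] -> C0=S, others downsized to S] -> [S,S] [MISS #4: read from I]
Op 7: C0 read [C0 read: already in S, no change] -> [S,S] [hit: read from S]
Op 8: C0 read [C0 read: already in S, no change] -> [S,S] [hit: read from S]
Op 9: C1 write [C1 write: invalidate ['C0=S'] -> C1=M] -> [I,M] [MISS #5: write from S]

Answer: 5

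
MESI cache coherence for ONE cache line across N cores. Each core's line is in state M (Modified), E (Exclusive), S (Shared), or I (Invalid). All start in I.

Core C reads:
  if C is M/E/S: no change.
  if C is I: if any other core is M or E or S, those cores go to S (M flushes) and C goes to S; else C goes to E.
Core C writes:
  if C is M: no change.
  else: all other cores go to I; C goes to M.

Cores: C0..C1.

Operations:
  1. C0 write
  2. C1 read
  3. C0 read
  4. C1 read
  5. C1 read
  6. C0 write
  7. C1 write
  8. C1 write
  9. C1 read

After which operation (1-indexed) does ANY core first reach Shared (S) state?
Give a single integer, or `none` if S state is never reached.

Answer: 2

Derivation:
Op 1: C0 write [C0 write: invalidate none -> C0=M] -> [M,I]
Op 2: C1 read [C1 read from I: others=['C0=M'] -> C1=S, others downsized to S] -> [S,S]
  -> First S state at op 2; remaining ops need not be traced.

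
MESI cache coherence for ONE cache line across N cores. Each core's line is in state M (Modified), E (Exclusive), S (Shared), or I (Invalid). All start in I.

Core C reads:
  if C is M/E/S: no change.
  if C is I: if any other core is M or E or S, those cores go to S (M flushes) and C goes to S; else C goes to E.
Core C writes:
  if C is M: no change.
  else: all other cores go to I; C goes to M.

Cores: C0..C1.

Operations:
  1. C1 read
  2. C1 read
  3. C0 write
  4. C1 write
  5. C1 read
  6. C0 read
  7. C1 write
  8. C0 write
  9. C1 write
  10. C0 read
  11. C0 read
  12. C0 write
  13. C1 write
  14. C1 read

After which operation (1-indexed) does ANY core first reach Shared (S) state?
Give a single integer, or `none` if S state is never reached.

Op 1: C1 read [C1 read from I: no other sharers -> C1=E (exclusive)] -> [I,E]
Op 2: C1 read [C1 read: already in E, no change] -> [I,E]
Op 3: C0 write [C0 write: invalidate ['C1=E'] -> C0=M] -> [M,I]
Op 4: C1 write [C1 write: invalidate ['C0=M'] -> C1=M] -> [I,M]
Op 5: C1 read [C1 read: already in M, no change] -> [I,M]
Op 6: C0 read [C0 read from I: others=['C1=M'] -> C0=S, others downsized to S] -> [S,S]
  -> First S state at op 6; remaining ops need not be traced.

Answer: 6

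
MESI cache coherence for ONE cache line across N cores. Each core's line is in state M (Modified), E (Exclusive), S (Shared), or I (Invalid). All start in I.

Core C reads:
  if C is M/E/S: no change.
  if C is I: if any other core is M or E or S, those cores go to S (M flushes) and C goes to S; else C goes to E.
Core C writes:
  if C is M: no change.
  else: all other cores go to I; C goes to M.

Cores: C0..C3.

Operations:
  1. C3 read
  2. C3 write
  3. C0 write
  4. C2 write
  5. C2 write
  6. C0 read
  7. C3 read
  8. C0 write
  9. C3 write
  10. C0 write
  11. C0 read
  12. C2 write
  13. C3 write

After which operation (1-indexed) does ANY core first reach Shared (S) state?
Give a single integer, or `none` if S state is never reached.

Answer: 6

Derivation:
Op 1: C3 read [C3 read from I: no other sharers -> C3=E (exclusive)] -> [I,I,I,E]
Op 2: C3 write [C3 write: invalidate none -> C3=M] -> [I,I,I,M]
Op 3: C0 write [C0 write: invalidate ['C3=M'] -> C0=M] -> [M,I,I,I]
Op 4: C2 write [C2 write: invalidate ['C0=M'] -> C2=M] -> [I,I,M,I]
Op 5: C2 write [C2 write: already M (modified), no change] -> [I,I,M,I]
Op 6: C0 read [C0 read from I: others=['C2=M'] -> C0=S, others downsized to S] -> [S,I,S,I]
  -> First S state at op 6; remaining ops need not be traced.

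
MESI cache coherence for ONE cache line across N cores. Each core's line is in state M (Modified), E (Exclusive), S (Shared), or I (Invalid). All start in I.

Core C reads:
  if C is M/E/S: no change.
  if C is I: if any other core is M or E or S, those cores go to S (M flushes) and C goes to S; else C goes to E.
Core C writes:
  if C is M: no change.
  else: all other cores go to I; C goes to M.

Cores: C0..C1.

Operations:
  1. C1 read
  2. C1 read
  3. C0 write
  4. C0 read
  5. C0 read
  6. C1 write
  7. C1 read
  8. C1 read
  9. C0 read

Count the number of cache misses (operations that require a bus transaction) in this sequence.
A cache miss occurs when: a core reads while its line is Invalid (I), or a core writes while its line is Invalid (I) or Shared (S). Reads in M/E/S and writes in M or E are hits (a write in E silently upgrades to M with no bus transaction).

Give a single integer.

Op 1: C1 read [C1 read from I: no other sharers -> C1=E (exclusive)] -> [I,E] [MISS #1: read from I]
Op 2: C1 read [C1 read: already in E, no change] -> [I,E] [hit: read from E]
Op 3: C0 write [C0 write: invalidate ['C1=E'] -> C0=M] -> [M,I] [MISS #2: write from I]
Op 4: C0 read [C0 read: already in M, no change] -> [M,I] [hit: read from M]
Op 5: C0 read [C0 read: already in M, no change] -> [M,I] [hit: read from M]
Op 6: C1 write [C1 write: invalidate ['C0=M'] -> C1=M] -> [I,M] [MISS #3: write from I]
Op 7: C1 read [C1 read: already in M, no change] -> [I,M] [hit: read from M]
Op 8: C1 read [C1 read: already in M, no change] -> [I,M] [hit: read from M]
Op 9: C0 read [C0 read from I: others=['C1=M'] -> C0=S, others downsized to S] -> [S,S] [MISS #4: read from I]

Answer: 4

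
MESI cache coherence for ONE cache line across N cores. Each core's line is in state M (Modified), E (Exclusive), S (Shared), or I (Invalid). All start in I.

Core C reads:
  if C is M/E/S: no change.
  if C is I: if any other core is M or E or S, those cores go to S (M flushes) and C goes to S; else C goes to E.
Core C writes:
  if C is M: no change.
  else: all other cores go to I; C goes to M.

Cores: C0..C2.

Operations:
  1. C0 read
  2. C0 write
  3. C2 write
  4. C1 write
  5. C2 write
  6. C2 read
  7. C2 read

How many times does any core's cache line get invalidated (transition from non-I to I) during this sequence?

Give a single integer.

Op 1: C0 read [C0 read from I: no other sharers -> C0=E (exclusive)] -> [E,I,I] (invalidations this op: 0; running total: 0)
Op 2: C0 write [C0 write: invalidate none -> C0=M] -> [M,I,I] (invalidations this op: 0; running total: 0)
Op 3: C2 write [C2 write: invalidate ['C0=M'] -> C2=M] -> [I,I,M] (invalidations this op: 1; running total: 1)
Op 4: C1 write [C1 write: invalidate ['C2=M'] -> C1=M] -> [I,M,I] (invalidations this op: 1; running total: 2)
Op 5: C2 write [C2 write: invalidate ['C1=M'] -> C2=M] -> [I,I,M] (invalidations this op: 1; running total: 3)
Op 6: C2 read [C2 read: already in M, no change] -> [I,I,M] (invalidations this op: 0; running total: 3)
Op 7: C2 read [C2 read: already in M, no change] -> [I,I,M] (invalidations this op: 0; running total: 3)

Answer: 3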